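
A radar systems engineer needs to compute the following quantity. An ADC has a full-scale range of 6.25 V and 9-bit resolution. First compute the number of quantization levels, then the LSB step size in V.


Step 1 — number of quantization levels:
L = 2^N = 2^9 = 512

Step 2 — LSB step size:
delta = Vfs / L
      = 6.25 / 512
      = 0.01220703 V

Levels = 512; step size = 0.01220703 V


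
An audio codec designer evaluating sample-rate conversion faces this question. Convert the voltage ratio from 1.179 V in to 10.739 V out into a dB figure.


Voltage gain in dB:
G = 20 * log10(Vout / Vin)
  = 20 * log10(10.739 / 1.179)
  = 20 * log10(9.108567)
  = 20 * 0.95945
  = 19.19 dB

19.19 dB


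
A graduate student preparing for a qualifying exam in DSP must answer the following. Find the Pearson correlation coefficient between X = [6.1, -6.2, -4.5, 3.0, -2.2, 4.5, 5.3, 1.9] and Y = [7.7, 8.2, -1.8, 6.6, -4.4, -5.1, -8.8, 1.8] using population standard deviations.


Pearson correlation coefficient (population):
r = cov(X,Y) / (std(X) * std(Y))
Mean X = 0.9875, Mean Y = 0.525
Cov(X,Y) = -4.575938
Std(X) = 4.385897, Std(Y) = 6.094824
r = -0.1712

-0.1712


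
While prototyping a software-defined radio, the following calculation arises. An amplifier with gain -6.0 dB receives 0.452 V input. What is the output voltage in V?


Output voltage from dB gain:
V_out = V_in * 10^(gain_dB / 20)
      = 0.452 * 10^(-6.0 / 20)
      = 0.452 * 0.501187
      = 0.2265 V

0.2265 V


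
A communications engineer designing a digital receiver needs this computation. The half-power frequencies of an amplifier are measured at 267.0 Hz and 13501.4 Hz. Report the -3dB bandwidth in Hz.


Bandwidth is the difference of -3dB frequencies:
BW = f_high - f_low
   = 13501.4 - 267.0
   = 13234.4 Hz

13234.4 Hz


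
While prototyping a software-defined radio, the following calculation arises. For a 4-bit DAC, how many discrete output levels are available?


Number of quantization levels = 2^N
= 2^4
= 16

16


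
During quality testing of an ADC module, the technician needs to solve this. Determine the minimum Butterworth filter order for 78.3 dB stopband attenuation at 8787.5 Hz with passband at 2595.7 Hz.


Butterworth filter order formula:
n = log10(10^(A/10) - 1) / (2 * log10(f_stop/f_pass))
10^(78.3/10) - 1 = 67608296.5392
f_stop/f_pass = 8787.5 / 2595.7 = 3.3854
n = 7.3922 -> ceil = 8

8


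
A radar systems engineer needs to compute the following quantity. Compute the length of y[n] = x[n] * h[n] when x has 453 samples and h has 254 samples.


Linear convolution output length:
L = N + M - 1
  = 453 + 254 - 1
  = 706 samples

706


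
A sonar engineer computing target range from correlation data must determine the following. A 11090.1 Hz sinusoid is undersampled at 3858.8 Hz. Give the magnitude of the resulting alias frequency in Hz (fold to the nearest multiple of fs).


Compute the nearest integer multiple of fs to the signal:
n = round(11090.1 / 3858.8) = 3
f_alias = |11090.1 - 3 * 3858.8|
        = |11090.1 - 11576.4|
        = 486.3 Hz

486.3


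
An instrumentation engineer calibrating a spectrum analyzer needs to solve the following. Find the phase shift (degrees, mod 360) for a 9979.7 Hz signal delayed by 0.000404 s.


Phase shift from frequency and time delay:
phi = 360 * f * t_delay
    = 360 * 9979.7 * 0.000404
    = 1451.45 degrees
    mod 360 = 11.45 degrees

11.45 degrees


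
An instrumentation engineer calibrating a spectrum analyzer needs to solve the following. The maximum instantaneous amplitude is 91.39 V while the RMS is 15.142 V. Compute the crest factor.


Crest factor is the ratio of peak to RMS:
CF = V_peak / V_rms
   = 91.39 / 15.142
   = 6.0355

6.0355


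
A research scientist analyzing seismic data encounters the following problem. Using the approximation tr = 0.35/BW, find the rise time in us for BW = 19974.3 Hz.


Rise time from bandwidth relationship:
tr = 0.35 / BW
   = 0.35 / 19974.3
   = 1.752251643e-05 s
   = 17.5225 us

17.5225 us


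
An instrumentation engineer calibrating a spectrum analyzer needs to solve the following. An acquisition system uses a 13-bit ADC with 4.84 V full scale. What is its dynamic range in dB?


Dynamic range from full-scale to LSB:
V_min = V_max / 2^bits = 4.84 / 2^13
DR = 20 * log10(V_max / V_min)
   = 20 * log10(2^13)
   = 20 * 13 * log10(2)
   = 78.27 dB

78.27 dB


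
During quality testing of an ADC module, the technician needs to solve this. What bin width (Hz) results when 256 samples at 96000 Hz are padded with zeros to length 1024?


Frequency resolution after zero-padding:
N_padded = 256 * 4 = 1024
df = fs / N_padded
   = 96000 / 1024
   = 93.75 Hz

93.75 Hz


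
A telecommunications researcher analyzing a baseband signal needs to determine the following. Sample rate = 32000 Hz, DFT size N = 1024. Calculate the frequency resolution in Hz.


DFT frequency resolution:
df = fs / N
   = 32000 / 1024
   = 31.25 Hz

31.25 Hz


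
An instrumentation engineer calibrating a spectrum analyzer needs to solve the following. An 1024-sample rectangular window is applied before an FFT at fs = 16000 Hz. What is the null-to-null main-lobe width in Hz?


Main lobe width for a rectangular window:
Width = 2 * fs / N
      = 2 * 16000 / 1024
      = 32000 / 1024
      = 31.25 Hz

31.25 Hz


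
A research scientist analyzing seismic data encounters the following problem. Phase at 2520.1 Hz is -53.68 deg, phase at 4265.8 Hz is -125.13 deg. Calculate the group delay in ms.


Group delay from phase difference:
tau = -d(phi)/d(omega)
d(phi) = -71.45 deg = -1.247038 rad
d(omega) = 2*pi*(4265.8 - 2520.1) = 10968.5566 rad/s
tau = -(-1.247038) / 10968.5566
    = 0.1137 ms

0.1137 ms


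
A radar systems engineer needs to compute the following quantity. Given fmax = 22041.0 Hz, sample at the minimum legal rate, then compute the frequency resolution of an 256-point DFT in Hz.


Step 1 — Nyquist sampling rate:
fs = 2 * fmax = 2 * 22041.0 = 44082.0 Hz

Step 2 — DFT bin spacing:
df = fs / N = 44082.0 / 256 = 172.1953 Hz

172.1953 Hz


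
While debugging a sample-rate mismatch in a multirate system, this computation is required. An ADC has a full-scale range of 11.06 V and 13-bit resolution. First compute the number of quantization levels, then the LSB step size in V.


Step 1 — number of quantization levels:
L = 2^N = 2^13 = 8192

Step 2 — LSB step size:
delta = Vfs / L
      = 11.06 / 8192
      = 0.0013501 V

Levels = 8192; step size = 0.0013501 V


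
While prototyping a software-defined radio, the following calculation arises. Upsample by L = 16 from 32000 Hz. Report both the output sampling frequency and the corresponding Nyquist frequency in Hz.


Step 1 — output sample rate after interpolation by L:
fs_out = L * fs_in = 16 * 32000 = 512000 Hz

Step 2 — Nyquist frequency of the output stream:
f_Nyq = fs_out / 2 = 512000 / 2 = 256000.0 Hz

fs_out = 512000 Hz; f_Nyquist = 256000.0 Hz


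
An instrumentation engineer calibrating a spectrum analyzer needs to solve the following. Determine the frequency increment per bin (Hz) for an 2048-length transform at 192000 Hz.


DFT frequency resolution:
df = fs / N
   = 192000 / 2048
   = 93.75 Hz

93.75 Hz


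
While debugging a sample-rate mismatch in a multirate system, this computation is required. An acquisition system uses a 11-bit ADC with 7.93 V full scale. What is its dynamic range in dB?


Dynamic range from full-scale to LSB:
V_min = V_max / 2^bits = 7.93 / 2^11
DR = 20 * log10(V_max / V_min)
   = 20 * log10(2^11)
   = 20 * 11 * log10(2)
   = 66.23 dB

66.23 dB


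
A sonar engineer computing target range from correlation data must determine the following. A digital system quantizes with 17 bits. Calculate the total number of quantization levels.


Number of quantization levels = 2^N
= 2^17
= 131072

131072


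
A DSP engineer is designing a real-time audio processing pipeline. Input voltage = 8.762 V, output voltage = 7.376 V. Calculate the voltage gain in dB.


Voltage gain in dB:
G = 20 * log10(Vout / Vin)
  = 20 * log10(7.376 / 8.762)
  = 20 * log10(0.841817)
  = 20 * -0.074782
  = -1.5 dB

-1.5 dB


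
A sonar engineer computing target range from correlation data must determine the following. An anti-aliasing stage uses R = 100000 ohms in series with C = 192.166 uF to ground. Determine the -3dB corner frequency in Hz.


Cutoff frequency of a first-order RC filter:
fc = 1 / (2 * pi * R * C)
C = 192.166 uF = 0.000192166 F
fc = 1 / (2 * pi * 100000 * 0.000192166)
   = 1 / 120.74145877395
   = 0.008282 Hz

0.008282 Hz


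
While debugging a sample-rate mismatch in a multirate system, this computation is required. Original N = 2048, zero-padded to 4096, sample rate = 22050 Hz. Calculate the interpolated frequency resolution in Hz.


Frequency resolution after zero-padding:
N_padded = 2048 * 2 = 4096
df = fs / N_padded
   = 22050 / 4096
   = 5.3833 Hz

5.3833 Hz


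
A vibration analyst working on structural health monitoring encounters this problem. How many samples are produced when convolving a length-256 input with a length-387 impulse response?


Linear convolution output length:
L = N + M - 1
  = 256 + 387 - 1
  = 642 samples

642


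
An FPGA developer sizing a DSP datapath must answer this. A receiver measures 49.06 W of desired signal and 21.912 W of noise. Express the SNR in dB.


SNR in decibels:
SNR = 10 * log10(Ps / Pn)
    = 10 * log10(49.06 / 21.912)
    = 10 * log10(2.239)
    = 10 * 0.35
    = 3.5 dB

3.5 dB


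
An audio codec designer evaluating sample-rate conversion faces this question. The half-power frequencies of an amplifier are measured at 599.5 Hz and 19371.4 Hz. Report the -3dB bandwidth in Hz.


Bandwidth is the difference of -3dB frequencies:
BW = f_high - f_low
   = 19371.4 - 599.5
   = 18771.9 Hz

18771.9 Hz


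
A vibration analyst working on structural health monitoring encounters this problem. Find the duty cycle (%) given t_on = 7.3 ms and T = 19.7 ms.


Duty cycle as a percentage:
DC = (t_on / T) * 100
   = (7.3 / 19.7) * 100
   = 0.370558 * 100
   = 37.06 %

37.06 %


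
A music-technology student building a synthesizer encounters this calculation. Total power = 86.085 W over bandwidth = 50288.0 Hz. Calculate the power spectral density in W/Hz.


Power spectral density:
PSD = P / BW
    = 86.085 / 50288.0
    = 0.00171184 W/Hz

0.00171184 W/Hz


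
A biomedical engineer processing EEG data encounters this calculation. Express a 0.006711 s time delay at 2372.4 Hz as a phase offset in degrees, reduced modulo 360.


Phase shift from frequency and time delay:
phi = 360 * f * t_delay
    = 360 * 2372.4 * 0.006711
    = 5731.62 degrees
    mod 360 = 331.62 degrees

331.62 degrees


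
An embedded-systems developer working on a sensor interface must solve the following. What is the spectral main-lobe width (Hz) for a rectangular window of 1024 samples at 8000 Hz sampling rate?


Main lobe width for a rectangular window:
Width = 2 * fs / N
      = 2 * 8000 / 1024
      = 16000 / 1024
      = 15.625 Hz

15.625 Hz


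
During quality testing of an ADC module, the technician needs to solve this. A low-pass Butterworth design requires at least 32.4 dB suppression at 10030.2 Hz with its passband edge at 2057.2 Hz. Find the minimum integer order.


Butterworth filter order formula:
n = log10(10^(A/10) - 1) / (2 * log10(f_stop/f_pass))
10^(32.4/10) - 1 = 1736.8008
f_stop/f_pass = 10030.2 / 2057.2 = 4.8757
n = 2.3544 -> ceil = 3

3


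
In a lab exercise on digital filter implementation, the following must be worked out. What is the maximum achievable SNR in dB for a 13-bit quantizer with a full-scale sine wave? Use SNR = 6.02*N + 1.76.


Theoretical SNR for a full-scale sinusoid:
SNR = 6.02 * N + 1.76
    = 6.02 * 13 + 1.76
    = 78.26 + 1.76
    = 80.02 dB

80.02 dB


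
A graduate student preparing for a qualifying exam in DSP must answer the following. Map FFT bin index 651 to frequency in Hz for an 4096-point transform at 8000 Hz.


Frequency of DFT bin k:
f_k = k * fs / N
    = 651 * 8000 / 4096
    = 5208000 / 4096
    = 1271.484 Hz

1271.484 Hz


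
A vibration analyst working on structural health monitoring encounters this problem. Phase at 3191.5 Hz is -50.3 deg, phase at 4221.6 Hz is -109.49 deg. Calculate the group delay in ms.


Group delay from phase difference:
tau = -d(phi)/d(omega)
d(phi) = -59.19 deg = -1.03306 rad
d(omega) = 2*pi*(4221.6 - 3191.5) = 6472.3092 rad/s
tau = -(-1.03306) / 6472.3092
    = 0.1596 ms

0.1596 ms


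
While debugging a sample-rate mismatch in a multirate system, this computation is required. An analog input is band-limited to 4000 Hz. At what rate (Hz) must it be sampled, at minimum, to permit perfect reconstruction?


The Nyquist rate is twice the maximum frequency component.
fs_min = 2 * fmax
      = 2 * 4000
      = 8000 Hz

8000


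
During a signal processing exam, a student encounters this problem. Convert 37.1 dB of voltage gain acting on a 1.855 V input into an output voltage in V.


Output voltage from dB gain:
V_out = V_in * 10^(gain_dB / 20)
      = 1.855 * 10^(37.1 / 20)
      = 1.855 * 71.614341
      = 132.8446 V

132.8446 V


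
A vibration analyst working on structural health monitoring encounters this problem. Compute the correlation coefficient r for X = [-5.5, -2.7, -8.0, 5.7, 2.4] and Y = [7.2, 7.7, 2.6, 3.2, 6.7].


Pearson correlation coefficient (population):
r = cov(X,Y) / (std(X) * std(Y))
Mean X = -1.62, Mean Y = 5.48
Cov(X,Y) = -0.4964
Std(X) = 5.033249, Std(Y) = 2.138598
r = -0.0461

-0.0461


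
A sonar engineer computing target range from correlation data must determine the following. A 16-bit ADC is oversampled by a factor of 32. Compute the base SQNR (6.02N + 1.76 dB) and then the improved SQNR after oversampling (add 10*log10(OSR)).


Step 1 — baseline SQNR at Nyquist:
SQNR_base = 6.02*N + 1.76
          = 6.02*16 + 1.76
          = 98.08 dB

Step 2 — oversampling processing gain:
G = 10*log10(OSR) = 10*log10(32) = 15.05 dB

Step 3 — total:
SQNR_total = 98.08 + 15.05 = 113.13 dB

Base SQNR = 98.08 dB; oversampled SQNR = 113.13 dB


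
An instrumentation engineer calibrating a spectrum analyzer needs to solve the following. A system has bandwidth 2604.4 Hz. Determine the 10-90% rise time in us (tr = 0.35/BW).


Rise time from bandwidth relationship:
tr = 0.35 / BW
   = 0.35 / 2604.4
   = 0.0001343879588 s
   = 134.388 us

134.388 us


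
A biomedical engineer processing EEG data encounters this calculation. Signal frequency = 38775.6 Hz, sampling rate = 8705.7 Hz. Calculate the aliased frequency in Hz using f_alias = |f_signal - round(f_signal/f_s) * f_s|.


Compute the nearest integer multiple of fs to the signal:
n = round(38775.6 / 8705.7) = 4
f_alias = |38775.6 - 4 * 8705.7|
        = |38775.6 - 34822.8|
        = 3952.8 Hz

3952.8


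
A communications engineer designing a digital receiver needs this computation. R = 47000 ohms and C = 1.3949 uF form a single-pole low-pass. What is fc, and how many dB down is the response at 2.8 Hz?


Step 1 — cutoff frequency:
fc = 1 / (2*pi*R*C)
C = 1.3949 uF = 1.3949e-06 F
fc = 1 / (2*pi*47000*1.3949e-06)
   = 2.42761 Hz

Step 2 — magnitude at f = 2.8 Hz:
|H(f)| = 1 / sqrt(1 + (f/fc)^2)
f/fc = 2.8 / 2.42761 = 1.153398
|H| = 1 / sqrt(1 + 1.330327) = 0.6550758
|H|_dB = 20*log10(0.6550758) = -3.67 dB

fc = 2.42761 Hz; |H(2.8 Hz)| = -3.67 dB


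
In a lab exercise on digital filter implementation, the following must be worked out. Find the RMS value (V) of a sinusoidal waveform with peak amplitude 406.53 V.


RMS voltage for a sinusoidal waveform:
V_rms = V_peak / sqrt(2)
      = 406.53 / 1.414214
      = 287.46 V

287.46 V


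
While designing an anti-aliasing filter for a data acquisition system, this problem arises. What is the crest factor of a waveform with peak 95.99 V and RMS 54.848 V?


Crest factor is the ratio of peak to RMS:
CF = V_peak / V_rms
   = 95.99 / 54.848
   = 1.7501

1.7501


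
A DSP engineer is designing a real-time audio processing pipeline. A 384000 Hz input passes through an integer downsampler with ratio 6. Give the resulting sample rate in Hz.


Decimation reduces the sample rate:
fs_out = fs_in / M
       = 384000 / 6
       = 64000.0 Hz

64000.0 Hz


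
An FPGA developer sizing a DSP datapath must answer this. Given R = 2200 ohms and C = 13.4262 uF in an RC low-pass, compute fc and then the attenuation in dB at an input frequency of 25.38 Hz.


Step 1 — cutoff frequency:
fc = 1 / (2*pi*R*C)
C = 13.4262 uF = 1.34262e-05 F
fc = 1 / (2*pi*2200*1.34262e-05)
   = 5.38821 Hz

Step 2 — magnitude at f = 25.38 Hz:
|H(f)| = 1 / sqrt(1 + (f/fc)^2)
f/fc = 25.38 / 5.38821 = 4.710284
|H| = 1 / sqrt(1 + 22.186775) = 0.2076729
|H|_dB = 20*log10(0.2076729) = -13.65 dB

fc = 5.38821 Hz; |H(25.38 Hz)| = -13.65 dB


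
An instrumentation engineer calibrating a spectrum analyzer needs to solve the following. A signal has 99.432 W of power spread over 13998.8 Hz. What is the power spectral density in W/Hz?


Power spectral density:
PSD = P / BW
    = 99.432 / 13998.8
    = 0.00710289 W/Hz

0.00710289 W/Hz


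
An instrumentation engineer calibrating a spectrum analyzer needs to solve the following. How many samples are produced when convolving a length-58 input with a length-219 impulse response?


Linear convolution output length:
L = N + M - 1
  = 58 + 219 - 1
  = 276 samples

276


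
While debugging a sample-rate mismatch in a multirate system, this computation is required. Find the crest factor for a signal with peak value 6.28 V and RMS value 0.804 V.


Crest factor is the ratio of peak to RMS:
CF = V_peak / V_rms
   = 6.28 / 0.804
   = 7.8109

7.8109


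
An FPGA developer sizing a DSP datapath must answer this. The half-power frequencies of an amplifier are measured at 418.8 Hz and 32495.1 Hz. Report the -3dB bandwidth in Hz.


Bandwidth is the difference of -3dB frequencies:
BW = f_high - f_low
   = 32495.1 - 418.8
   = 32076.3 Hz

32076.3 Hz


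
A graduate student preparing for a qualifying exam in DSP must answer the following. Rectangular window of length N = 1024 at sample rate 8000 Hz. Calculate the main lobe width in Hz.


Main lobe width for a rectangular window:
Width = 2 * fs / N
      = 2 * 8000 / 1024
      = 16000 / 1024
      = 15.625 Hz

15.625 Hz


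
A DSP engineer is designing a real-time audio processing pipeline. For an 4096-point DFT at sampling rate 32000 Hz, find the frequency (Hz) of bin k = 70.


Frequency of DFT bin k:
f_k = k * fs / N
    = 70 * 32000 / 4096
    = 2240000 / 4096
    = 546.875 Hz

546.875 Hz


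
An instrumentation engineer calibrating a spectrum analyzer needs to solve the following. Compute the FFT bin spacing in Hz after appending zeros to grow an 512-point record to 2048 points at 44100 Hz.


Frequency resolution after zero-padding:
N_padded = 512 * 4 = 2048
df = fs / N_padded
   = 44100 / 2048
   = 21.5332 Hz

21.5332 Hz


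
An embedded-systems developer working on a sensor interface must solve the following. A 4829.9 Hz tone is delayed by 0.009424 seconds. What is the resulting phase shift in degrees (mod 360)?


Phase shift from frequency and time delay:
phi = 360 * f * t_delay
    = 360 * 4829.9 * 0.009424
    = 16386.11 degrees
    mod 360 = 186.11 degrees

186.11 degrees


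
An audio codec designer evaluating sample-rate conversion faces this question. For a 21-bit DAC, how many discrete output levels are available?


Number of quantization levels = 2^N
= 2^21
= 2097152

2097152


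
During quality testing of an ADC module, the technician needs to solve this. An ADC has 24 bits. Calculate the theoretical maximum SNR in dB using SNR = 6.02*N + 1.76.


Theoretical SNR for a full-scale sinusoid:
SNR = 6.02 * N + 1.76
    = 6.02 * 24 + 1.76
    = 144.48 + 1.76
    = 146.24 dB

146.24 dB


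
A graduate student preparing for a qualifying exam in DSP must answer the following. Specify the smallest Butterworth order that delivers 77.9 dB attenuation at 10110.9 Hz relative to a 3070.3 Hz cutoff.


Butterworth filter order formula:
n = log10(10^(A/10) - 1) / (2 * log10(f_stop/f_pass))
10^(77.9/10) - 1 = 61659499.1861
f_stop/f_pass = 10110.9 / 3070.3 = 3.2931
n = 7.525 -> ceil = 8

8


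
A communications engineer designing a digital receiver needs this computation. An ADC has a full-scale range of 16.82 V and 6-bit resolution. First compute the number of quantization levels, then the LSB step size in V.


Step 1 — number of quantization levels:
L = 2^N = 2^6 = 64

Step 2 — LSB step size:
delta = Vfs / L
      = 16.82 / 64
      = 0.2628125 V

Levels = 64; step size = 0.2628125 V


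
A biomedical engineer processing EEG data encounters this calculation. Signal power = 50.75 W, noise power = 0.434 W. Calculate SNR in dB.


SNR in decibels:
SNR = 10 * log10(Ps / Pn)
    = 10 * log10(50.75 / 0.434)
    = 10 * log10(116.9355)
    = 10 * 2.0679
    = 20.68 dB

20.68 dB


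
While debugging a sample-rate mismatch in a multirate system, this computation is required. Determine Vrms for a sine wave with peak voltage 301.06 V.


RMS voltage for a sinusoidal waveform:
V_rms = V_peak / sqrt(2)
      = 301.06 / 1.414214
      = 212.882 V

212.882 V


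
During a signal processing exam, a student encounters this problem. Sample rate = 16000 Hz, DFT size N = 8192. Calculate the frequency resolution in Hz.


DFT frequency resolution:
df = fs / N
   = 16000 / 8192
   = 1.9531 Hz

1.9531 Hz


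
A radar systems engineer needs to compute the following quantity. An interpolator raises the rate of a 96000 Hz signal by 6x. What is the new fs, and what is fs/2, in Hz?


Step 1 — output sample rate after interpolation by L:
fs_out = L * fs_in = 6 * 96000 = 576000 Hz

Step 2 — Nyquist frequency of the output stream:
f_Nyq = fs_out / 2 = 576000 / 2 = 288000.0 Hz

fs_out = 576000 Hz; f_Nyquist = 288000.0 Hz


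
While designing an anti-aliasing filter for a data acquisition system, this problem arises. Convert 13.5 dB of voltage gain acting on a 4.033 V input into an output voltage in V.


Output voltage from dB gain:
V_out = V_in * 10^(gain_dB / 20)
      = 4.033 * 10^(13.5 / 20)
      = 4.033 * 4.731513
      = 19.0822 V

19.0822 V


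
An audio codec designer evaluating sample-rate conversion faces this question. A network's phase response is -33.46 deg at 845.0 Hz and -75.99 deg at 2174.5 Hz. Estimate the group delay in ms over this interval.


Group delay from phase difference:
tau = -d(phi)/d(omega)
d(phi) = -42.53 deg = -0.742289 rad
d(omega) = 2*pi*(2174.5 - 845.0) = 8353.4949 rad/s
tau = -(-0.742289) / 8353.4949
    = 0.0889 ms

0.0889 ms


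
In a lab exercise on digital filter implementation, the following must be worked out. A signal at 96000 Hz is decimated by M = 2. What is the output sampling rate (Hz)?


Decimation reduces the sample rate:
fs_out = fs_in / M
       = 96000 / 2
       = 48000.0 Hz

48000.0 Hz


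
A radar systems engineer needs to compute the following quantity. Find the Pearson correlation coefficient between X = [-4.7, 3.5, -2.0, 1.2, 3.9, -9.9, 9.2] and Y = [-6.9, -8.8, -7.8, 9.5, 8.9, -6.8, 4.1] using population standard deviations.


Pearson correlation coefficient (population):
r = cov(X,Y) / (std(X) * std(Y))
Mean X = 0.1714, Mean Y = -1.1143
Cov(X,Y) = 24.245306
Std(X) = 5.824018, Std(Y) = 7.650477
r = 0.5441

0.5441


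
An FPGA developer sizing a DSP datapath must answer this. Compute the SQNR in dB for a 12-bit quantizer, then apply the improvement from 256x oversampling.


Step 1 — baseline SQNR at Nyquist:
SQNR_base = 6.02*N + 1.76
          = 6.02*12 + 1.76
          = 74.0 dB

Step 2 — oversampling processing gain:
G = 10*log10(OSR) = 10*log10(256) = 24.08 dB

Step 3 — total:
SQNR_total = 74.0 + 24.08 = 98.08 dB

Base SQNR = 74.0 dB; oversampled SQNR = 98.08 dB


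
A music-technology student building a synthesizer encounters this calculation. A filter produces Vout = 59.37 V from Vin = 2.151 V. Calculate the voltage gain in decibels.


Voltage gain in dB:
G = 20 * log10(Vout / Vin)
  = 20 * log10(59.37 / 2.151)
  = 20 * log10(27.601116)
  = 20 * 1.440927
  = 28.82 dB

28.82 dB


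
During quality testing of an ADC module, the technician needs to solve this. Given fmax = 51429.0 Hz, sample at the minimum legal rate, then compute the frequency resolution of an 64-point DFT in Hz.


Step 1 — Nyquist sampling rate:
fs = 2 * fmax = 2 * 51429.0 = 102858.0 Hz

Step 2 — DFT bin spacing:
df = fs / N = 102858.0 / 64 = 1607.1562 Hz

1607.1562 Hz


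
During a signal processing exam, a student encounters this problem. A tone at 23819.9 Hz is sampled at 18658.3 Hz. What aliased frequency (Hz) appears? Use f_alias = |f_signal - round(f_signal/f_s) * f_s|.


Compute the nearest integer multiple of fs to the signal:
n = round(23819.9 / 18658.3) = 1
f_alias = |23819.9 - 1 * 18658.3|
        = |23819.9 - 18658.3|
        = 5161.6 Hz

5161.6


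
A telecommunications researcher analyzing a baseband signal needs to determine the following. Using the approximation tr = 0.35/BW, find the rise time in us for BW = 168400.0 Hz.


Rise time from bandwidth relationship:
tr = 0.35 / BW
   = 0.35 / 168400.0
   = 2.078384798e-06 s
   = 2.0784 us

2.0784 us


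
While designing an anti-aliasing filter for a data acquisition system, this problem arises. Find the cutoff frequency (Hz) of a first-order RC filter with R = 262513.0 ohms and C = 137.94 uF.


Cutoff frequency of a first-order RC filter:
fc = 1 / (2 * pi * R * C)
C = 137.94 uF = 0.00013794 F
fc = 1 / (2 * pi * 262513.0 * 0.00013794)
   = 1 / 227.52069471755
   = 0.004395 Hz

0.004395 Hz


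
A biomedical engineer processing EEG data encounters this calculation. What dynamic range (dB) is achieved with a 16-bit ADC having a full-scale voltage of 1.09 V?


Dynamic range from full-scale to LSB:
V_min = V_max / 2^bits = 1.09 / 2^16
DR = 20 * log10(V_max / V_min)
   = 20 * log10(2^16)
   = 20 * 16 * log10(2)
   = 96.33 dB

96.33 dB


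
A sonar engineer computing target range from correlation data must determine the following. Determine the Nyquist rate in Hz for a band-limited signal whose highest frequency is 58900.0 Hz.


The Nyquist rate is twice the maximum frequency component.
fs_min = 2 * fmax
      = 2 * 58900.0
      = 117800.0 Hz

117800.0


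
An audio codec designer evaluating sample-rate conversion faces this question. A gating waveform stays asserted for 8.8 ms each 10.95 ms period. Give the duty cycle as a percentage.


Duty cycle as a percentage:
DC = (t_on / T) * 100
   = (8.8 / 10.95) * 100
   = 0.803653 * 100
   = 80.37 %

80.37 %


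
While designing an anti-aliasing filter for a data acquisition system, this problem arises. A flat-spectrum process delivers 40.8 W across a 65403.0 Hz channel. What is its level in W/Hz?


Power spectral density:
PSD = P / BW
    = 40.8 / 65403.0
    = 0.00062382 W/Hz

0.00062382 W/Hz


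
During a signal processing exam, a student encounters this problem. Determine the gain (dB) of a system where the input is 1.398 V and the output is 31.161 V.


Voltage gain in dB:
G = 20 * log10(Vout / Vin)
  = 20 * log10(31.161 / 1.398)
  = 20 * log10(22.2897)
  = 20 * 1.348104
  = 26.96 dB

26.96 dB


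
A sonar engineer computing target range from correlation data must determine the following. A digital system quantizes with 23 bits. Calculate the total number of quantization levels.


Number of quantization levels = 2^N
= 2^23
= 8388608

8388608


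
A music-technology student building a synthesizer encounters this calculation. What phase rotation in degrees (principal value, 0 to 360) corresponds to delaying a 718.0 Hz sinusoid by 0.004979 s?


Phase shift from frequency and time delay:
phi = 360 * f * t_delay
    = 360 * 718.0 * 0.004979
    = 1286.97 degrees
    mod 360 = 206.97 degrees

206.97 degrees


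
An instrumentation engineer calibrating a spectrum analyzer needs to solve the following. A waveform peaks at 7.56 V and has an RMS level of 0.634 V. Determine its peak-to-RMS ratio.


Crest factor is the ratio of peak to RMS:
CF = V_peak / V_rms
   = 7.56 / 0.634
   = 11.9243

11.9243


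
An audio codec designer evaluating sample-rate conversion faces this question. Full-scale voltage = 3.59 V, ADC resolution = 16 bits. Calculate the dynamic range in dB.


Dynamic range from full-scale to LSB:
V_min = V_max / 2^bits = 3.59 / 2^16
DR = 20 * log10(V_max / V_min)
   = 20 * log10(2^16)
   = 20 * 16 * log10(2)
   = 96.33 dB

96.33 dB


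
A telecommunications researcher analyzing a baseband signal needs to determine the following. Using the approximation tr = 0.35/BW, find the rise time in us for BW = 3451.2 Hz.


Rise time from bandwidth relationship:
tr = 0.35 / BW
   = 0.35 / 3451.2
   = 0.0001014140009 s
   = 101.414 us

101.414 us


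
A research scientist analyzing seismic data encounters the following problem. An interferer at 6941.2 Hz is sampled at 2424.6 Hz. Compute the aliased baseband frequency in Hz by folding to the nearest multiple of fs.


Compute the nearest integer multiple of fs to the signal:
n = round(6941.2 / 2424.6) = 3
f_alias = |6941.2 - 3 * 2424.6|
        = |6941.2 - 7273.8|
        = 332.6 Hz

332.6


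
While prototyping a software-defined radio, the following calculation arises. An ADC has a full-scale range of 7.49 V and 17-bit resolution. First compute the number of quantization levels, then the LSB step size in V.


Step 1 — number of quantization levels:
L = 2^N = 2^17 = 131072

Step 2 — LSB step size:
delta = Vfs / L
      = 7.49 / 131072
      = 5.714e-05 V

Levels = 131072; step size = 5.714e-05 V


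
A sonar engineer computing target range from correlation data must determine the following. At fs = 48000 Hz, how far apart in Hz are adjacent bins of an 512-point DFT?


DFT frequency resolution:
df = fs / N
   = 48000 / 512
   = 93.75 Hz

93.75 Hz


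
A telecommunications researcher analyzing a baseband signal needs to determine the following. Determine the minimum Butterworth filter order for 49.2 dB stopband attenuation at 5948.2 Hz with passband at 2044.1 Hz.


Butterworth filter order formula:
n = log10(10^(A/10) - 1) / (2 * log10(f_stop/f_pass))
10^(49.2/10) - 1 = 83175.3771
f_stop/f_pass = 5948.2 / 2044.1 = 2.9099
n = 5.3031 -> ceil = 6

6


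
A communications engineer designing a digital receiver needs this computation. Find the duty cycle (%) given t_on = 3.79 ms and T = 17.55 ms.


Duty cycle as a percentage:
DC = (t_on / T) * 100
   = (3.79 / 17.55) * 100
   = 0.215954 * 100
   = 21.6 %

21.6 %


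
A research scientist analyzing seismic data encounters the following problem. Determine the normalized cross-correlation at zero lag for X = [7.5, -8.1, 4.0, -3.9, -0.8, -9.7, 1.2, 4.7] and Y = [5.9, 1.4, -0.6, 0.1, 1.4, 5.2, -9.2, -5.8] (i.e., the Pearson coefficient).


Pearson correlation coefficient (population):
r = cov(X,Y) / (std(X) * std(Y))
Mean X = -0.6375, Mean Y = -0.2
Cov(X,Y) = -7.595
Std(X) = 5.788769, Std(Y) = 4.797135
r = -0.2735

-0.2735


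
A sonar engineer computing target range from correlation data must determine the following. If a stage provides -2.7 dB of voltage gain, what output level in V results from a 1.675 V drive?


Output voltage from dB gain:
V_out = V_in * 10^(gain_dB / 20)
      = 1.675 * 10^(-2.7 / 20)
      = 1.675 * 0.732825
      = 1.2275 V

1.2275 V


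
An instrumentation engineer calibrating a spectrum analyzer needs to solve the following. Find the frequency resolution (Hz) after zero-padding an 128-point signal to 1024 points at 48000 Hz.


Frequency resolution after zero-padding:
N_padded = 128 * 8 = 1024
df = fs / N_padded
   = 48000 / 1024
   = 46.875 Hz

46.875 Hz


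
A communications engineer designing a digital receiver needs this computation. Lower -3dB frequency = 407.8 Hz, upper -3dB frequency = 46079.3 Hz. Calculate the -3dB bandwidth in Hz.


Bandwidth is the difference of -3dB frequencies:
BW = f_high - f_low
   = 46079.3 - 407.8
   = 45671.5 Hz

45671.5 Hz


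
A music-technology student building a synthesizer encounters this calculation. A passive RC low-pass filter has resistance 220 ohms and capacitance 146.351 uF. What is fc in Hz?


Cutoff frequency of a first-order RC filter:
fc = 1 / (2 * pi * R * C)
C = 146.351 uF = 0.000146351 F
fc = 1 / (2 * pi * 220 * 0.000146351)
   = 1 / 0.20230109963603
   = 4.943127 Hz

4.943127 Hz


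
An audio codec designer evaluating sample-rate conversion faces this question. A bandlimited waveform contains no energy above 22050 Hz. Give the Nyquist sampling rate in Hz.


The Nyquist rate is twice the maximum frequency component.
fs_min = 2 * fmax
      = 2 * 22050
      = 44100 Hz

44100


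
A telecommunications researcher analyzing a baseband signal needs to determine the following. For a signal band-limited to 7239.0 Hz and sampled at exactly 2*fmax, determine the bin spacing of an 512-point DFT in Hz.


Step 1 — Nyquist sampling rate:
fs = 2 * fmax = 2 * 7239.0 = 14478.0 Hz

Step 2 — DFT bin spacing:
df = fs / N = 14478.0 / 512 = 28.2773 Hz

28.2773 Hz


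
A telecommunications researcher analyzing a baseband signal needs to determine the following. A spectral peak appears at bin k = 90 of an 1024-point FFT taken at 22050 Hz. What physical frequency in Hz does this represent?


Frequency of DFT bin k:
f_k = k * fs / N
    = 90 * 22050 / 1024
    = 1984500 / 1024
    = 1937.988 Hz

1937.988 Hz


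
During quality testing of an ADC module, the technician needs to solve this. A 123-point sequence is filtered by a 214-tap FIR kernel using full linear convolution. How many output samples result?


Linear convolution output length:
L = N + M - 1
  = 123 + 214 - 1
  = 336 samples

336


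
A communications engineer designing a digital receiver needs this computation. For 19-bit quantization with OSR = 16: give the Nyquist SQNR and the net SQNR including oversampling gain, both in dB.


Step 1 — baseline SQNR at Nyquist:
SQNR_base = 6.02*N + 1.76
          = 6.02*19 + 1.76
          = 116.14 dB

Step 2 — oversampling processing gain:
G = 10*log10(OSR) = 10*log10(16) = 12.04 dB

Step 3 — total:
SQNR_total = 116.14 + 12.04 = 128.18 dB

Base SQNR = 116.14 dB; oversampled SQNR = 128.18 dB


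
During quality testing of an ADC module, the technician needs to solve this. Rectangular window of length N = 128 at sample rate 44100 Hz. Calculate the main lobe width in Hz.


Main lobe width for a rectangular window:
Width = 2 * fs / N
      = 2 * 44100 / 128
      = 88200 / 128
      = 689.062 Hz

689.062 Hz


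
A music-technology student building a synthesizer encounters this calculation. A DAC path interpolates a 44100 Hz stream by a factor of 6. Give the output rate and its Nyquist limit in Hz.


Step 1 — output sample rate after interpolation by L:
fs_out = L * fs_in = 6 * 44100 = 264600 Hz

Step 2 — Nyquist frequency of the output stream:
f_Nyq = fs_out / 2 = 264600 / 2 = 132300.0 Hz

fs_out = 264600 Hz; f_Nyquist = 132300.0 Hz


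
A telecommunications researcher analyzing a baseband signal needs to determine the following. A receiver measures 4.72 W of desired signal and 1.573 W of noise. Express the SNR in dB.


SNR in decibels:
SNR = 10 * log10(Ps / Pn)
    = 10 * log10(4.72 / 1.573)
    = 10 * log10(3.0006)
    = 10 * 0.4772
    = 4.77 dB

4.77 dB


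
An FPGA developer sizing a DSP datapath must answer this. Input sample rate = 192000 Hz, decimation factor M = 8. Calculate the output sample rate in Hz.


Decimation reduces the sample rate:
fs_out = fs_in / M
       = 192000 / 8
       = 24000.0 Hz

24000.0 Hz


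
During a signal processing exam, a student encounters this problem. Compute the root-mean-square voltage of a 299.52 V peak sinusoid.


RMS voltage for a sinusoidal waveform:
V_rms = V_peak / sqrt(2)
      = 299.52 / 1.414214
      = 211.793 V

211.793 V


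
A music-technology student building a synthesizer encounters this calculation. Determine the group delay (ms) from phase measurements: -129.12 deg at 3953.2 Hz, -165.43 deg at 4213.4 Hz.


Group delay from phase difference:
tau = -d(phi)/d(omega)
d(phi) = -36.31 deg = -0.633729 rad
d(omega) = 2*pi*(4213.4 - 3953.2) = 1634.8848 rad/s
tau = -(-0.633729) / 1634.8848
    = 0.3876 ms

0.3876 ms


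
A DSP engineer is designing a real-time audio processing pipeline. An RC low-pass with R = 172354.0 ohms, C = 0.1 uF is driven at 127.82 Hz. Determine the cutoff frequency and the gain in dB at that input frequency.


Step 1 — cutoff frequency:
fc = 1 / (2*pi*R*C)
C = 0.1 uF = 1e-07 F
fc = 1 / (2*pi*172354.0*1e-07)
   = 9.23419 Hz

Step 2 — magnitude at f = 127.82 Hz:
|H(f)| = 1 / sqrt(1 + (f/fc)^2)
f/fc = 127.82 / 9.23419 = 13.842037
|H| = 1 / sqrt(1 + 191.601988) = 0.0720559
|H|_dB = 20*log10(0.0720559) = -22.85 dB

fc = 9.23419 Hz; |H(127.82 Hz)| = -22.85 dB


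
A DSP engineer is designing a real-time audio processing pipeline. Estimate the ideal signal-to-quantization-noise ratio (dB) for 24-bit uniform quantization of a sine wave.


Theoretical SNR for a full-scale sinusoid:
SNR = 6.02 * N + 1.76
    = 6.02 * 24 + 1.76
    = 144.48 + 1.76
    = 146.24 dB

146.24 dB


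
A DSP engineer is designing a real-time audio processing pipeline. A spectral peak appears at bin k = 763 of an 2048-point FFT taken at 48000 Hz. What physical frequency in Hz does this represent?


Frequency of DFT bin k:
f_k = k * fs / N
    = 763 * 48000 / 2048
    = 36624000 / 2048
    = 17882.812 Hz

17882.812 Hz


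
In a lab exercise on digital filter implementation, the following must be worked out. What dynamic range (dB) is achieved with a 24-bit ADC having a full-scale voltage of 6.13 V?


Dynamic range from full-scale to LSB:
V_min = V_max / 2^bits = 6.13 / 2^24
DR = 20 * log10(V_max / V_min)
   = 20 * log10(2^24)
   = 20 * 24 * log10(2)
   = 144.49 dB

144.49 dB


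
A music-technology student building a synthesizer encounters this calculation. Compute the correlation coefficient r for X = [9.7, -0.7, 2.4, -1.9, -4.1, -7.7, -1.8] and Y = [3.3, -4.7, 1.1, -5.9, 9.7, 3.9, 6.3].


Pearson correlation coefficient (population):
r = cov(X,Y) / (std(X) * std(Y))
Mean X = -0.5857, Mean Y = 1.9571
Cov(X,Y) = -3.423673
Std(X) = 5.083426, Std(Y) = 5.225995
r = -0.1289

-0.1289


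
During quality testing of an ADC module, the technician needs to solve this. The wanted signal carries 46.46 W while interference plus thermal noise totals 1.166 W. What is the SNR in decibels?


SNR in decibels:
SNR = 10 * log10(Ps / Pn)
    = 10 * log10(46.46 / 1.166)
    = 10 * log10(39.8456)
    = 10 * 1.6004
    = 16.0 dB

16.0 dB


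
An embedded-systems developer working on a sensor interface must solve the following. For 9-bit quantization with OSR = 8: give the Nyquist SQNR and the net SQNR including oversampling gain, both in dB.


Step 1 — baseline SQNR at Nyquist:
SQNR_base = 6.02*N + 1.76
          = 6.02*9 + 1.76
          = 55.94 dB

Step 2 — oversampling processing gain:
G = 10*log10(OSR) = 10*log10(8) = 9.03 dB

Step 3 — total:
SQNR_total = 55.94 + 9.03 = 64.97 dB

Base SQNR = 55.94 dB; oversampled SQNR = 64.97 dB


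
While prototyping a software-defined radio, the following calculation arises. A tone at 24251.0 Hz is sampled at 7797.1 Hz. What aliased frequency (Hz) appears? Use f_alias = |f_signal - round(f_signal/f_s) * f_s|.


Compute the nearest integer multiple of fs to the signal:
n = round(24251.0 / 7797.1) = 3
f_alias = |24251.0 - 3 * 7797.1|
        = |24251.0 - 23391.3|
        = 859.7 Hz

859.7


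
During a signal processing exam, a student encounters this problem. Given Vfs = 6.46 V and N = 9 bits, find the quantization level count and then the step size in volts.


Step 1 — number of quantization levels:
L = 2^N = 2^9 = 512

Step 2 — LSB step size:
delta = Vfs / L
      = 6.46 / 512
      = 0.01261719 V

Levels = 512; step size = 0.01261719 V
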